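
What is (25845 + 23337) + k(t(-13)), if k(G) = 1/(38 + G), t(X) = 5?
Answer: 2114827/43 ≈ 49182.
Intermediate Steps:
(25845 + 23337) + k(t(-13)) = (25845 + 23337) + 1/(38 + 5) = 49182 + 1/43 = 2114827/43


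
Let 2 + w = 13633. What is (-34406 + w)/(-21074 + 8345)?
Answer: 6925/4243 ≈ 1.6321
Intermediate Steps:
w = 13631 (w = -2 + 13633 = 13631)
(-34406 + w)/(-21074 + 8345) = (-34406 + 13631)/(-21074 + 8345) = -20775/(-12729) = -20775*(-1/12729) = 6925/4243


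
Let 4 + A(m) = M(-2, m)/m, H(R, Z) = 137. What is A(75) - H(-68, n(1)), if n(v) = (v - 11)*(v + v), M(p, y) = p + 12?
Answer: -2113/15 ≈ -140.87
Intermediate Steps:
M(p, y) = 12 + p
n(v) = 2*v*(-11 + v) (n(v) = (-11 + v)*(2*v) = 2*v*(-11 + v))
A(m) = -4 + 10/m (A(m) = -4 + (12 - 2)/m = -4 + 10/m)
A(75) - H(-68, n(1)) = (-4 + 10/75) - 1*137 = (-4 + 10*(1/75)) - 137 = (-4 + 2/15) - 137 = -58/15 - 137 = -2113/15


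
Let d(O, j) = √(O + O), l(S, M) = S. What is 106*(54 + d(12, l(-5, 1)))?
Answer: 5724 + 212*√6 ≈ 6243.3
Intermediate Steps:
d(O, j) = √2*√O (d(O, j) = √(2*O) = √2*√O)
106*(54 + d(12, l(-5, 1))) = 106*(54 + √2*√12) = 106*(54 + √2*(2*√3)) = 106*(54 + 2*√6) = 5724 + 212*√6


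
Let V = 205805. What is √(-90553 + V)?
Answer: 2*√28813 ≈ 339.49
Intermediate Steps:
√(-90553 + V) = √(-90553 + 205805) = √115252 = 2*√28813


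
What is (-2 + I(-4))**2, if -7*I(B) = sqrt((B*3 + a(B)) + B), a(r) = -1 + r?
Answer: (14 + I*sqrt(21))**2/49 ≈ 3.5714 + 2.6186*I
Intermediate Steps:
I(B) = -sqrt(-1 + 5*B)/7 (I(B) = -sqrt((B*3 + (-1 + B)) + B)/7 = -sqrt((3*B + (-1 + B)) + B)/7 = -sqrt((-1 + 4*B) + B)/7 = -sqrt(-1 + 5*B)/7)
(-2 + I(-4))**2 = (-2 - sqrt(-1 + 5*(-4))/7)**2 = (-2 - sqrt(-1 - 20)/7)**2 = (-2 - I*sqrt(21)/7)**2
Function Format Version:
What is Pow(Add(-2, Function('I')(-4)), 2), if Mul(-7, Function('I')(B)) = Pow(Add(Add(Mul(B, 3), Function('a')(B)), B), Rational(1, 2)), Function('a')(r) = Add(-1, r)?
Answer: Mul(Rational(1, 49), Pow(Add(14, Mul(I, Pow(21, Rational(1, 2)))), 2)) ≈ Add(3.5714, Mul(2.6186, I))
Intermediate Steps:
Function('I')(B) = Mul(Rational(-1, 7), Pow(Add(-1, Mul(5, B)), Rational(1, 2))) (Function('I')(B) = Mul(Rational(-1, 7), Pow(Add(Add(Mul(B, 3), Add(-1, B)), B), Rational(1, 2))) = Mul(Rational(-1, 7), Pow(Add(Add(Mul(3, B), Add(-1, B)), B), Rational(1, 2))) = Mul(Rational(-1, 7), Pow(Add(Add(-1, Mul(4, B)), B), Rational(1, 2))) = Mul(Rational(-1, 7), Pow(Add(-1, Mul(5, B)), Rational(1, 2))))
Pow(Add(-2, Function('I')(-4)), 2) = Pow(Add(-2, Mul(Rational(-1, 7), Pow(Add(-1, Mul(5, -4)), Rational(1, 2)))), 2) = Pow(Add(-2, Mul(Rational(-1, 7), Pow(Add(-1, -20), Rational(1, 2)))), 2) = Pow(Add(-2, Mul(Rational(-1, 7), Pow(-21, Rational(1, 2)))), 2) = Pow(Add(-2, Mul(Rational(-1, 7), Mul(I, Pow(21, Rational(1, 2))))), 2) = Pow(Add(-2, Mul(Rational(-1, 7), I, Pow(21, Rational(1, 2)))), 2)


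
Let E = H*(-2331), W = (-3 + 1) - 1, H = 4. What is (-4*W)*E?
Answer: -111888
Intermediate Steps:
W = -3 (W = -2 - 1 = -3)
E = -9324 (E = 4*(-2331) = -9324)
(-4*W)*E = -4*(-3)*(-9324) = 12*(-9324) = -111888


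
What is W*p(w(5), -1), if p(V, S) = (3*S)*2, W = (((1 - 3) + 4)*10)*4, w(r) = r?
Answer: -480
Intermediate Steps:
W = 80 (W = ((-2 + 4)*10)*4 = (2*10)*4 = 20*4 = 80)
p(V, S) = 6*S
W*p(w(5), -1) = 80*(6*(-1)) = 80*(-6) = -480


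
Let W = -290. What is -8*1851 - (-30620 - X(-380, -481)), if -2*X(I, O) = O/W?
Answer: 9170479/580 ≈ 15811.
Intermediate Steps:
X(I, O) = O/580 (X(I, O) = -O/(2*(-290)) = -O*(-1)/(2*290) = -(-1)*O/580 = O/580)
-8*1851 - (-30620 - X(-380, -481)) = -8*1851 - (-30620 - (-481)/580) = -14808 - (-30620 - 1*(-481/580)) = -14808 - (-30620 + 481/580) = -14808 - 1*(-17759119/580) = -14808 + 17759119/580 = 9170479/580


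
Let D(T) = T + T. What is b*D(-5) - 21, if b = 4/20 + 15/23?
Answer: -679/23 ≈ -29.522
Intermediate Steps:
b = 98/115 (b = 4*(1/20) + 15*(1/23) = ⅕ + 15/23 = 98/115 ≈ 0.85217)
D(T) = 2*T
b*D(-5) - 21 = 98*(2*(-5))/115 - 21 = (98/115)*(-10) - 21 = -196/23 - 21 = -679/23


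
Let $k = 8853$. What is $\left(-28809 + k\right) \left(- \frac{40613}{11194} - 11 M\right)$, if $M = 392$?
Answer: $\frac{482028608898}{5597} \approx 8.6123 \cdot 10^{7}$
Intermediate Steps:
$\left(-28809 + k\right) \left(- \frac{40613}{11194} - 11 M\right) = \left(-28809 + 8853\right) \left(- \frac{40613}{11194} - 4312\right) = - 19956 \left(\left(-40613\right) \frac{1}{11194} - 4312\right) = - 19956 \left(- \frac{40613}{11194} - 4312\right) = \left(-19956\right) \left(- \frac{48309141}{11194}\right) = \frac{482028608898}{5597}$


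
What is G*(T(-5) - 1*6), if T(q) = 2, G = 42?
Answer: -168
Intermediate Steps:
G*(T(-5) - 1*6) = 42*(2 - 1*6) = 42*(2 - 6) = 42*(-4) = -168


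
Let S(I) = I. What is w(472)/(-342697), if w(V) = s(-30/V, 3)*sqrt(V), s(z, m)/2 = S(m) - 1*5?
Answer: 8*sqrt(118)/342697 ≈ 0.00025358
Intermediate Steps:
s(z, m) = -10 + 2*m (s(z, m) = 2*(m - 1*5) = 2*(m - 5) = 2*(-5 + m) = -10 + 2*m)
w(V) = -4*sqrt(V) (w(V) = (-10 + 2*3)*sqrt(V) = (-10 + 6)*sqrt(V) = -4*sqrt(V))
w(472)/(-342697) = -8*sqrt(118)/(-342697) = -8*sqrt(118)*(-1/342697) = 8*sqrt(118)/342697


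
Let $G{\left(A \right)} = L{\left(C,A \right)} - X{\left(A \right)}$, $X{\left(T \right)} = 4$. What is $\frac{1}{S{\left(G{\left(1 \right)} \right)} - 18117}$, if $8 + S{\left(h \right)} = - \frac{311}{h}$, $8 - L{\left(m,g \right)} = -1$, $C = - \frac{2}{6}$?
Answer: $- \frac{5}{90936} \approx -5.4984 \cdot 10^{-5}$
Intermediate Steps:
$C = - \frac{1}{3}$ ($C = \left(-2\right) \frac{1}{6} = - \frac{1}{3} \approx -0.33333$)
$L{\left(m,g \right)} = 9$ ($L{\left(m,g \right)} = 8 - -1 = 8 + 1 = 9$)
$G{\left(A \right)} = 5$ ($G{\left(A \right)} = 9 - 4 = 5$)
$S{\left(h \right)} = -8 - \frac{311}{h}$
$\frac{1}{S{\left(G{\left(1 \right)} \right)} - 18117} = \frac{1}{\left(-8 - \frac{311}{5}\right) - 18117} = \frac{1}{- \frac{351}{5} - 18117} = \frac{1}{- \frac{90936}{5}} = - \frac{5}{90936}$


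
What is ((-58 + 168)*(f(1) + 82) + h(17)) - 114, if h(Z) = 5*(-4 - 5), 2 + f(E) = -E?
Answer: 8531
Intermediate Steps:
f(E) = -2 - E
h(Z) = -45 (h(Z) = 5*(-9) = -45)
((-58 + 168)*(f(1) + 82) + h(17)) - 114 = ((-58 + 168)*((-2 - 1*1) + 82) - 45) - 114 = (110*((-2 - 1) + 82) - 45) - 114 = (110*(-3 + 82) - 45) - 114 = (110*79 - 45) - 114 = (8690 - 45) - 114 = 8645 - 114 = 8531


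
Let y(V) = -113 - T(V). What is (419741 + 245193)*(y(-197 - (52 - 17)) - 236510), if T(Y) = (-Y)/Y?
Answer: -157338012948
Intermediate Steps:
T(Y) = -1
y(V) = -112 (y(V) = -113 - 1*(-1) = -113 + 1 = -112)
(419741 + 245193)*(y(-197 - (52 - 17)) - 236510) = (419741 + 245193)*(-112 - 236510) = 664934*(-236622) = -157338012948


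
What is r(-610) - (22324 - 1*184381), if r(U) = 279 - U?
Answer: 162946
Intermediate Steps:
r(-610) - (22324 - 1*184381) = (279 - 1*(-610)) - (22324 - 1*184381) = (279 + 610) - (22324 - 184381) = 889 - 1*(-162057) = 889 + 162057 = 162946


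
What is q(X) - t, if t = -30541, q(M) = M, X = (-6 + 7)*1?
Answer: 30542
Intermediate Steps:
X = 1 (X = 1*1 = 1)
q(X) - t = 1 - 1*(-30541) = 1 + 30541 = 30542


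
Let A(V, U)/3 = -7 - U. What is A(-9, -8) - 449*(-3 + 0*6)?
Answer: 1350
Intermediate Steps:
A(V, U) = -21 - 3*U (A(V, U) = 3*(-7 - U) = -21 - 3*U)
A(-9, -8) - 449*(-3 + 0*6) = (-21 - 3*(-8)) - 449*(-3 + 0*6) = (-21 + 24) - 449*(-3 + 0) = 3 - 449*(-3) = 3 + 1347 = 1350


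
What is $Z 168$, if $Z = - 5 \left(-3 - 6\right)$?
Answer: $7560$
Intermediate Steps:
$Z = 45$ ($Z = \left(-5\right) \left(-9\right) = 45$)
$Z 168 = 45 \cdot 168 = 7560$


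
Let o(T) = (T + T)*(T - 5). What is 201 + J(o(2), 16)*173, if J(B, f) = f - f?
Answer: 201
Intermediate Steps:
o(T) = 2*T*(-5 + T) (o(T) = (2*T)*(-5 + T) = 2*T*(-5 + T))
J(B, f) = 0
201 + J(o(2), 16)*173 = 201 + 0*173 = 201 + 0 = 201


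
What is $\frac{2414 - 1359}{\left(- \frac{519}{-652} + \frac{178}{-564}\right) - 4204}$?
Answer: $- \frac{96988260}{386437963} \approx -0.25098$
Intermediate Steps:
$\frac{2414 - 1359}{\left(- \frac{519}{-652} + \frac{178}{-564}\right) - 4204} = \frac{1055}{\left(\left(-519\right) \left(- \frac{1}{652}\right) + 178 \left(- \frac{1}{564}\right)\right) - 4204} = \frac{1055}{\left(\frac{519}{652} - \frac{89}{282}\right) - 4204} = \frac{1055}{\frac{44165}{91932} - 4204} = \frac{1055}{- \frac{386437963}{91932}} = 1055 \left(- \frac{91932}{386437963}\right) = - \frac{96988260}{386437963}$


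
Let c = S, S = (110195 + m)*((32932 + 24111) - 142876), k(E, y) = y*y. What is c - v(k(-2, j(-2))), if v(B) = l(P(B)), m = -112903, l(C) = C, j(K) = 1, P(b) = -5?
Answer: 232435769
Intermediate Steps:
k(E, y) = y²
v(B) = -5
S = 232435764 (S = (110195 - 112903)*((32932 + 24111) - 142876) = -2708*(57043 - 142876) = -2708*(-85833) = 232435764)
c = 232435764
c - v(k(-2, j(-2))) = 232435764 - 1*(-5) = 232435764 + 5 = 232435769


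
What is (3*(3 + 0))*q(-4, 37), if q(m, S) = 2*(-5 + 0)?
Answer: -90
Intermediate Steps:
q(m, S) = -10 (q(m, S) = 2*(-5) = -10)
(3*(3 + 0))*q(-4, 37) = (3*(3 + 0))*(-10) = (3*3)*(-10) = 9*(-10) = -90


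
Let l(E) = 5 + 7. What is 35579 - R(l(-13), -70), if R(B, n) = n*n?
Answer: 30679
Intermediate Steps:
l(E) = 12
R(B, n) = n²
35579 - R(l(-13), -70) = 35579 - 1*(-70)² = 35579 - 1*4900 = 35579 - 4900 = 30679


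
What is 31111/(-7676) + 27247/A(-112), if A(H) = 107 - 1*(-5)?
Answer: 51415885/214928 ≈ 239.22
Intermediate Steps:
A(H) = 112 (A(H) = 107 + 5 = 112)
31111/(-7676) + 27247/A(-112) = 31111/(-7676) + 27247/112 = 31111*(-1/7676) + 27247*(1/112) = -31111/7676 + 27247/112 = 51415885/214928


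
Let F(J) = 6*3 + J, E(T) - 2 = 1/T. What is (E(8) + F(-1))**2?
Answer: 23409/64 ≈ 365.77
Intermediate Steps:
E(T) = 2 + 1/T
F(J) = 18 + J
(E(8) + F(-1))**2 = ((2 + 1/8) + (18 - 1))**2 = ((2 + 1/8) + 17)**2 = (17/8 + 17)**2 = (153/8)**2 = 23409/64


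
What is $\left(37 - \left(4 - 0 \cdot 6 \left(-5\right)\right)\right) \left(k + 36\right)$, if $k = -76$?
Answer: $-1320$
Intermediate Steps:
$\left(37 - \left(4 - 0 \cdot 6 \left(-5\right)\right)\right) \left(k + 36\right) = \left(37 - \left(4 - 0 \cdot 6 \left(-5\right)\right)\right) \left(-76 + 36\right) = \left(37 + \left(-4 + 0 \left(-5\right)\right)\right) \left(-40\right) = \left(37 + \left(-4 + 0\right)\right) \left(-40\right) = \left(37 - 4\right) \left(-40\right) = 33 \left(-40\right) = -1320$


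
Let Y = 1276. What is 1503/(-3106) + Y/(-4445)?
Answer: -10644091/13806170 ≈ -0.77097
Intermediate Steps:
1503/(-3106) + Y/(-4445) = 1503/(-3106) + 1276/(-4445) = 1503*(-1/3106) + 1276*(-1/4445) = -1503/3106 - 1276/4445 = -10644091/13806170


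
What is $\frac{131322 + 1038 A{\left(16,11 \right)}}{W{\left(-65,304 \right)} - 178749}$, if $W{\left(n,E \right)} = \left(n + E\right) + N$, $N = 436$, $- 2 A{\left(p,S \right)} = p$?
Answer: $- \frac{20503}{29679} \approx -0.69083$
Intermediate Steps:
$A{\left(p,S \right)} = - \frac{p}{2}$
$W{\left(n,E \right)} = 436 + E + n$ ($W{\left(n,E \right)} = \left(n + E\right) + 436 = \left(E + n\right) + 436 = 436 + E + n$)
$\frac{131322 + 1038 A{\left(16,11 \right)}}{W{\left(-65,304 \right)} - 178749} = \frac{131322 + 1038 \left(\left(- \frac{1}{2}\right) 16\right)}{\left(436 + 304 - 65\right) - 178749} = \frac{131322 + 1038 \left(-8\right)}{675 - 178749} = \frac{131322 - 8304}{-178074} = 123018 \left(- \frac{1}{178074}\right) = - \frac{20503}{29679}$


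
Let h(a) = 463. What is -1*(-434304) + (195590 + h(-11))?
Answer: 630357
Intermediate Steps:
-1*(-434304) + (195590 + h(-11)) = -1*(-434304) + (195590 + 463) = 434304 + 196053 = 630357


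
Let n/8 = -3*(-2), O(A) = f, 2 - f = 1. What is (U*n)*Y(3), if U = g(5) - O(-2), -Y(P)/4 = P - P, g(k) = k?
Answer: 0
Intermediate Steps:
f = 1 (f = 2 - 1*1 = 2 - 1 = 1)
O(A) = 1
Y(P) = 0 (Y(P) = -4*(P - P) = -4*0 = 0)
U = 4 (U = 5 - 1*1 = 5 - 1 = 4)
n = 48 (n = 8*(-3*(-2)) = 8*6 = 48)
(U*n)*Y(3) = (4*48)*0 = 192*0 = 0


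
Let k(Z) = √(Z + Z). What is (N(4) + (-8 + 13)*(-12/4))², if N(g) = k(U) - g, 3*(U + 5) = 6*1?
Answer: (-19 + I*√6)² ≈ 355.0 - 93.081*I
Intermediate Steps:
U = -3 (U = -5 + (6*1)/3 = -5 + (⅓)*6 = -5 + 2 = -3)
k(Z) = √2*√Z (k(Z) = √(2*Z) = √2*√Z)
N(g) = -g + I*√6 (N(g) = √2*√(-3) - g = √2*(I*√3) - g = I*√6 - g = -g + I*√6)
(N(4) + (-8 + 13)*(-12/4))² = ((-1*4 + I*√6) + (-8 + 13)*(-12/4))² = ((-4 + I*√6) + 5*(-12*¼))² = ((-4 + I*√6) + 5*(-3))² = ((-4 + I*√6) - 15)² = (-19 + I*√6)²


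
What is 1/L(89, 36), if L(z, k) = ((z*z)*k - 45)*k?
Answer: 1/10263996 ≈ 9.7428e-8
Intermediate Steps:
L(z, k) = k*(-45 + k*z**2) (L(z, k) = (z**2*k - 45)*k = (k*z**2 - 45)*k = (-45 + k*z**2)*k = k*(-45 + k*z**2))
1/L(89, 36) = 1/(36*(-45 + 36*89**2)) = 1/(36*(-45 + 36*7921)) = 1/(36*(-45 + 285156)) = 1/(36*285111) = 1/10263996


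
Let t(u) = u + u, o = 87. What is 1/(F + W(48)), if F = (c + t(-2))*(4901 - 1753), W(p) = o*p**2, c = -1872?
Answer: -1/5705200 ≈ -1.7528e-7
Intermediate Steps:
W(p) = 87*p**2
t(u) = 2*u
F = -5905648 (F = (-1872 + 2*(-2))*(4901 - 1753) = (-1872 - 4)*3148 = -1876*3148 = -5905648)
1/(F + W(48)) = 1/(-5905648 + 87*48**2) = 1/(-5905648 + 87*2304) = 1/(-5905648 + 200448) = 1/(-5705200) = -1/5705200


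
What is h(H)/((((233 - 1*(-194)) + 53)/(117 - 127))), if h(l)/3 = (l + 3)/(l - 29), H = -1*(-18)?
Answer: 21/176 ≈ 0.11932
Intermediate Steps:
H = 18
h(l) = 3*(3 + l)/(-29 + l) (h(l) = 3*((l + 3)/(l - 29)) = 3*((3 + l)/(-29 + l)) = 3*(3 + l)/(-29 + l))
h(H)/((((233 - 1*(-194)) + 53)/(117 - 127))) = (3*(3 + 18)/(-29 + 18))/((((233 - 1*(-194)) + 53)/(117 - 127))) = (3*21/(-11))/((((233 + 194) + 53)/(-10))) = (3*(-1/11)*21)/(((427 + 53)*(-⅒))) = -63/(11*(480*(-⅒))) = -63/11/(-48) = -63/11*(-1/48) = 21/176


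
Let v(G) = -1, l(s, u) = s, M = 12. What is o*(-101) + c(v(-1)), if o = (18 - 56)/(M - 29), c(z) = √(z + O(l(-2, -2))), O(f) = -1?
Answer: -3838/17 + I*√2 ≈ -225.76 + 1.4142*I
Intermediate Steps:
c(z) = √(-1 + z) (c(z) = √(z - 1) = √(-1 + z))
o = 38/17 (o = (18 - 56)/(12 - 29) = -38/(-17) = -38*(-1/17) = 38/17 ≈ 2.2353)
o*(-101) + c(v(-1)) = (38/17)*(-101) + √(-1 - 1) = -3838/17 + √(-2) = -3838/17 + I*√2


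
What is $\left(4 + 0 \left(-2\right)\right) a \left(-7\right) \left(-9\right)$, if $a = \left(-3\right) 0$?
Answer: $0$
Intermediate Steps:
$a = 0$
$\left(4 + 0 \left(-2\right)\right) a \left(-7\right) \left(-9\right) = \left(4 + 0 \left(-2\right)\right) 0 \left(-7\right) \left(-9\right) = \left(4 + 0\right) 0 \left(-7\right) \left(-9\right) = 4 \cdot 0 \left(-7\right) \left(-9\right) = 0 \left(-7\right) \left(-9\right) = 0 \left(-9\right) = 0$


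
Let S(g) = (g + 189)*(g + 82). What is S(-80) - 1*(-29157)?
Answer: 29375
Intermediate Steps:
S(g) = (82 + g)*(189 + g) (S(g) = (189 + g)*(82 + g) = (82 + g)*(189 + g))
S(-80) - 1*(-29157) = (15498 + (-80)² + 271*(-80)) - 1*(-29157) = (15498 + 6400 - 21680) + 29157 = 218 + 29157 = 29375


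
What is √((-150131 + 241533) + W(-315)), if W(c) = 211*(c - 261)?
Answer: I*√30134 ≈ 173.59*I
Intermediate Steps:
W(c) = -55071 + 211*c (W(c) = 211*(-261 + c) = -55071 + 211*c)
√((-150131 + 241533) + W(-315)) = √((-150131 + 241533) + (-55071 + 211*(-315))) = √(91402 + (-55071 - 66465)) = √(91402 - 121536) = √(-30134) = I*√30134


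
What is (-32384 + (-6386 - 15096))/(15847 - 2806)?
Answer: -2342/567 ≈ -4.1305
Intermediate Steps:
(-32384 + (-6386 - 15096))/(15847 - 2806) = (-32384 - 21482)/13041 = -53866*1/13041 = -2342/567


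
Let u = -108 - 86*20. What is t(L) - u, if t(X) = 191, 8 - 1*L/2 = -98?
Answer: 2019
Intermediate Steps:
L = 212 (L = 16 - 2*(-98) = 16 + 196 = 212)
u = -1828 (u = -108 - 1720 = -1828)
t(L) - u = 191 - 1*(-1828) = 191 + 1828 = 2019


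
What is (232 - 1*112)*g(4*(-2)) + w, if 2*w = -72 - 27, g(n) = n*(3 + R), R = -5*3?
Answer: 22941/2 ≈ 11471.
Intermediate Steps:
R = -15
g(n) = -12*n (g(n) = n*(3 - 15) = n*(-12) = -12*n)
w = -99/2 (w = (-72 - 27)/2 = (1/2)*(-99) = -99/2 ≈ -49.500)
(232 - 1*112)*g(4*(-2)) + w = (232 - 1*112)*(-48*(-2)) - 99/2 = (232 - 112)*(-12*(-8)) - 99/2 = 120*96 - 99/2 = 11520 - 99/2 = 22941/2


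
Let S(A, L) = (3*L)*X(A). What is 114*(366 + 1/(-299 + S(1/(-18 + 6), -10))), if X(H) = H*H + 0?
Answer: 299617308/7181 ≈ 41724.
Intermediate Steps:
X(H) = H**2 (X(H) = H**2 + 0 = H**2)
S(A, L) = 3*L*A**2 (S(A, L) = (3*L)*A**2 = 3*L*A**2)
114*(366 + 1/(-299 + S(1/(-18 + 6), -10))) = 114*(366 + 1/(-299 + 3*(-10)*(1/(-18 + 6))**2)) = 114*(366 + 1/(-299 + 3*(-10)*(1/(-12))**2)) = 114*(366 + 1/(-299 + 3*(-10)*(-1/12)**2)) = 114*(366 + 1/(-299 + 3*(-10)*(1/144))) = 114*(366 + 1/(-299 - 5/24)) = 114*(366 + 1/(-7181/24)) = 114*(366 - 24/7181) = 114*(2628222/7181) = 299617308/7181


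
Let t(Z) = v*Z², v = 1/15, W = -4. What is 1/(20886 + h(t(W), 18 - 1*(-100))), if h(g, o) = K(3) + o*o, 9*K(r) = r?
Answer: 3/104431 ≈ 2.8727e-5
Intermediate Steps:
K(r) = r/9
v = 1/15 ≈ 0.066667
t(Z) = Z²/15
h(g, o) = ⅓ + o² (h(g, o) = (⅑)*3 + o*o = ⅓ + o²)
1/(20886 + h(t(W), 18 - 1*(-100))) = 1/(20886 + (⅓ + (18 - 1*(-100))²)) = 1/(20886 + (⅓ + (18 + 100)²)) = 1/(20886 + (⅓ + 118²)) = 1/(20886 + (⅓ + 13924)) = 1/(20886 + 41773/3) = 1/(104431/3) = 3/104431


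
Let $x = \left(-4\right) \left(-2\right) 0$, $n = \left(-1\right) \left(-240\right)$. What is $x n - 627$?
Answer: $-627$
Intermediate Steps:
$n = 240$
$x = 0$ ($x = 8 \cdot 0 = 0$)
$x n - 627 = 0 \cdot 240 - 627 = 0 - 627 = -627$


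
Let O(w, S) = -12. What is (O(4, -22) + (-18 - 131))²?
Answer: 25921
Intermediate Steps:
(O(4, -22) + (-18 - 131))² = (-12 + (-18 - 131))² = (-12 - 149)² = (-161)² = 25921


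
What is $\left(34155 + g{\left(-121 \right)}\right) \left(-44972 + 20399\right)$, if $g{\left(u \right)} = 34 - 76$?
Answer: $-838258749$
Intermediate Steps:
$g{\left(u \right)} = -42$ ($g{\left(u \right)} = 34 - 76 = -42$)
$\left(34155 + g{\left(-121 \right)}\right) \left(-44972 + 20399\right) = \left(34155 - 42\right) \left(-44972 + 20399\right) = 34113 \left(-24573\right) = -838258749$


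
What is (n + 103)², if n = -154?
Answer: 2601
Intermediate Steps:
(n + 103)² = (-154 + 103)² = (-51)² = 2601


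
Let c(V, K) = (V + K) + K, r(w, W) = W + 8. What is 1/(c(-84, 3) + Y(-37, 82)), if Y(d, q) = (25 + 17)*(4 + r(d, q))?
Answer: 1/3870 ≈ 0.00025840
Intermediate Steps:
r(w, W) = 8 + W
c(V, K) = V + 2*K (c(V, K) = (K + V) + K = V + 2*K)
Y(d, q) = 504 + 42*q (Y(d, q) = (25 + 17)*(4 + (8 + q)) = 42*(12 + q) = 504 + 42*q)
1/(c(-84, 3) + Y(-37, 82)) = 1/((-84 + 2*3) + (504 + 42*82)) = 1/((-84 + 6) + (504 + 3444)) = 1/(-78 + 3948) = 1/3870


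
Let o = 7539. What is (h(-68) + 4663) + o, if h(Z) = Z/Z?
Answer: 12203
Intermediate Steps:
h(Z) = 1
(h(-68) + 4663) + o = (1 + 4663) + 7539 = 4664 + 7539 = 12203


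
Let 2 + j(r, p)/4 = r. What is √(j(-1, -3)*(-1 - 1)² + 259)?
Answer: √211 ≈ 14.526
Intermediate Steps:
j(r, p) = -8 + 4*r
√(j(-1, -3)*(-1 - 1)² + 259) = √((-8 + 4*(-1))*(-1 - 1)² + 259) = √((-8 - 4)*(-2)² + 259) = √(-12*4 + 259) = √(-48 + 259) = √211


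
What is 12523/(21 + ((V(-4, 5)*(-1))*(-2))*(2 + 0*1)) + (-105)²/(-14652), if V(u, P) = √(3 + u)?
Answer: 427576499/743996 - 50092*I/457 ≈ 574.7 - 109.61*I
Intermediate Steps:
12523/(21 + ((V(-4, 5)*(-1))*(-2))*(2 + 0*1)) + (-105)²/(-14652) = 12523/(21 + ((√(3 - 4)*(-1))*(-2))*(2 + 0*1)) + (-105)²/(-14652) = 12523/(21 + ((√(-1)*(-1))*(-2))*(2 + 0)) + 11025*(-1/14652) = 12523/(21 + ((I*(-1))*(-2))*2) - 1225/1628 = 12523/(21 + (-I*(-2))*2) - 1225/1628 = 12523/(21 + (2*I)*2) - 1225/1628 = 12523/(21 + 4*I) - 1225/1628 = 12523*((21 - 4*I)/457) - 1225/1628 = 12523*(21 - 4*I)/457 - 1225/1628 = -1225/1628 + 12523*(21 - 4*I)/457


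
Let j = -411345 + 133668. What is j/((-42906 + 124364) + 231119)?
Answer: -277677/312577 ≈ -0.88835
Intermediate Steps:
j = -277677
j/((-42906 + 124364) + 231119) = -277677/((-42906 + 124364) + 231119) = -277677/(81458 + 231119) = -277677/312577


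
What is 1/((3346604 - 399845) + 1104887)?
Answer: 1/4051646 ≈ 2.4681e-7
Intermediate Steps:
1/((3346604 - 399845) + 1104887) = 1/(2946759 + 1104887) = 1/4051646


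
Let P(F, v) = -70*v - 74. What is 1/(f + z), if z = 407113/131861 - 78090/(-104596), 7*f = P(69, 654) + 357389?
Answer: 6896066578/306935882762309 ≈ 2.2467e-5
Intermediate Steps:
P(F, v) = -74 - 70*v
f = 44505 (f = ((-74 - 70*654) + 357389)/7 = ((-74 - 45780) + 357389)/7 = (-45854 + 357389)/7 = (1/7)*311535 = 44505)
z = 26439708419/6896066578 (z = 407113*(1/131861) - 78090*(-1/104596) = 407113/131861 + 39045/52298 = 26439708419/6896066578 ≈ 3.8340)
1/(f + z) = 1/(44505 + 26439708419/6896066578) = 1/(306935882762309/6896066578) = 6896066578/306935882762309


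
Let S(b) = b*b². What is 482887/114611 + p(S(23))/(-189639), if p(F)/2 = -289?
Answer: 91640452951/21734715429 ≈ 4.2163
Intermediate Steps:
S(b) = b³
p(F) = -578 (p(F) = 2*(-289) = -578)
482887/114611 + p(S(23))/(-189639) = 482887/114611 - 578/(-189639) = 482887*(1/114611) - 578*(-1/189639) = 482887/114611 + 578/189639 = 91640452951/21734715429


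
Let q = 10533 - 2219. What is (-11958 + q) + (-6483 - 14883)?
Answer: -25010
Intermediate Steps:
q = 8314
(-11958 + q) + (-6483 - 14883) = (-11958 + 8314) + (-6483 - 14883) = -3644 - 21366 = -25010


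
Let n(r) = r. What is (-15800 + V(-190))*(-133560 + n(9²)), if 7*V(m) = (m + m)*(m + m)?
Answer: -4511590200/7 ≈ -6.4451e+8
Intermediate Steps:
V(m) = 4*m²/7 (V(m) = ((m + m)*(m + m))/7 = ((2*m)*(2*m))/7 = (4*m²)/7 = 4*m²/7)
(-15800 + V(-190))*(-133560 + n(9²)) = (-15800 + (4/7)*(-190)²)*(-133560 + 9²) = (-15800 + (4/7)*36100)*(-133560 + 81) = (-15800 + 144400/7)*(-133479) = (33800/7)*(-133479) = -4511590200/7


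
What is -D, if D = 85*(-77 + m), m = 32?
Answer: 3825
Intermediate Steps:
D = -3825 (D = 85*(-77 + 32) = 85*(-45) = -3825)
-D = -1*(-3825) = 3825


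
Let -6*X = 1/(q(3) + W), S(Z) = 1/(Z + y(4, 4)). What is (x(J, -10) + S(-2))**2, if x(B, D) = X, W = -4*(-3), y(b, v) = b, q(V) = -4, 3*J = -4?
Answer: 529/2304 ≈ 0.22960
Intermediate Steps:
J = -4/3 (J = (1/3)*(-4) = -4/3 ≈ -1.3333)
W = 12
S(Z) = 1/(4 + Z) (S(Z) = 1/(Z + 4) = 1/(4 + Z))
X = -1/48 (X = -1/(6*(-4 + 12)) = -1/6/8 = -1/6*1/8 = -1/48 ≈ -0.020833)
x(B, D) = -1/48
(x(J, -10) + S(-2))**2 = (-1/48 + 1/(4 - 2))**2 = (-1/48 + 1/2)**2 = (23/48)**2 = 529/2304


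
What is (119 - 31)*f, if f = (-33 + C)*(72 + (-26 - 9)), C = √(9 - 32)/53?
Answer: -107448 + 3256*I*√23/53 ≈ -1.0745e+5 + 294.63*I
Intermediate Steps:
C = I*√23/53 (C = √(-23)*(1/53) = (I*√23)*(1/53) = I*√23/53 ≈ 0.090487*I)
f = -1221 + 37*I*√23/53 (f = (-33 + I*√23/53)*(72 + (-26 - 9)) = (-33 + I*√23/53)*(72 - 35) = (-33 + I*√23/53)*37 = -1221 + 37*I*√23/53 ≈ -1221.0 + 3.348*I)
(119 - 31)*f = (119 - 31)*(-1221 + 37*I*√23/53) = 88*(-1221 + 37*I*√23/53) = -107448 + 3256*I*√23/53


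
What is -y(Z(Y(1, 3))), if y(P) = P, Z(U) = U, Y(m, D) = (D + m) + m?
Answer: -5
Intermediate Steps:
Y(m, D) = D + 2*m
-y(Z(Y(1, 3))) = -(3 + 2*1) = -(3 + 2) = -1*5 = -5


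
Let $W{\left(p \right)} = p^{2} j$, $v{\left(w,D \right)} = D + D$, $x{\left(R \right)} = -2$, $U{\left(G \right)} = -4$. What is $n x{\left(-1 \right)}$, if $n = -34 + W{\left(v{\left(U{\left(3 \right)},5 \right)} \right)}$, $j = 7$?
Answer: $-1332$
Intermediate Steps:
$v{\left(w,D \right)} = 2 D$
$W{\left(p \right)} = 7 p^{2}$ ($W{\left(p \right)} = p^{2} \cdot 7 = 7 p^{2}$)
$n = 666$ ($n = -34 + 7 \left(2 \cdot 5\right)^{2} = -34 + 7 \cdot 10^{2} = -34 + 7 \cdot 100 = -34 + 700 = 666$)
$n x{\left(-1 \right)} = 666 \left(-2\right) = -1332$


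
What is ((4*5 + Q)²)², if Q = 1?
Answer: 194481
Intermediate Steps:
((4*5 + Q)²)² = ((4*5 + 1)²)² = ((20 + 1)²)² = (21²)² = 441² = 194481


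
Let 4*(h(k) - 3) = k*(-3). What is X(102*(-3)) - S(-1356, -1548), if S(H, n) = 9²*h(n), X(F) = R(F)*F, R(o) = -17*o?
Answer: -1686096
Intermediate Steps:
h(k) = 3 - 3*k/4 (h(k) = 3 + (k*(-3))/4 = 3 + (-3*k)/4 = 3 - 3*k/4)
X(F) = -17*F² (X(F) = (-17*F)*F = -17*F²)
S(H, n) = 243 - 243*n/4 (S(H, n) = 9²*(3 - 3*n/4) = 81*(3 - 3*n/4) = 243 - 243*n/4)
X(102*(-3)) - S(-1356, -1548) = -17*(102*(-3))² - (243 - 243/4*(-1548)) = -17*(-306)² - (243 + 94041) = -17*93636 - 1*94284 = -1591812 - 94284 = -1686096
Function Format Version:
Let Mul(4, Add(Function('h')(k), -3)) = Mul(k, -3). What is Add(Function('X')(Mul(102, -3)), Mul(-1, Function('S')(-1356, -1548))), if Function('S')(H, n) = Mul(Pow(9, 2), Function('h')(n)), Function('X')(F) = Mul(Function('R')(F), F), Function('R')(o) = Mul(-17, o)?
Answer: -1686096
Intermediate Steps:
Function('h')(k) = Add(3, Mul(Rational(-3, 4), k)) (Function('h')(k) = Add(3, Mul(Rational(1, 4), Mul(k, -3))) = Add(3, Mul(Rational(1, 4), Mul(-3, k))) = Add(3, Mul(Rational(-3, 4), k)))
Function('X')(F) = Mul(-17, Pow(F, 2)) (Function('X')(F) = Mul(Mul(-17, F), F) = Mul(-17, Pow(F, 2)))
Function('S')(H, n) = Add(243, Mul(Rational(-243, 4), n)) (Function('S')(H, n) = Mul(Pow(9, 2), Add(3, Mul(Rational(-3, 4), n))) = Mul(81, Add(3, Mul(Rational(-3, 4), n))) = Add(243, Mul(Rational(-243, 4), n)))
Add(Function('X')(Mul(102, -3)), Mul(-1, Function('S')(-1356, -1548))) = Add(Mul(-17, Pow(Mul(102, -3), 2)), Mul(-1, Add(243, Mul(Rational(-243, 4), -1548)))) = Add(Mul(-17, Pow(-306, 2)), Mul(-1, Add(243, 94041))) = Add(Mul(-17, 93636), Mul(-1, 94284)) = Add(-1591812, -94284) = -1686096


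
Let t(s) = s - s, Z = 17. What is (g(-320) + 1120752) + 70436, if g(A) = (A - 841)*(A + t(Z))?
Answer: 1562708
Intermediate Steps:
t(s) = 0
g(A) = A*(-841 + A) (g(A) = (A - 841)*(A + 0) = (-841 + A)*A = A*(-841 + A))
(g(-320) + 1120752) + 70436 = (-320*(-841 - 320) + 1120752) + 70436 = (-320*(-1161) + 1120752) + 70436 = (371520 + 1120752) + 70436 = 1492272 + 70436 = 1562708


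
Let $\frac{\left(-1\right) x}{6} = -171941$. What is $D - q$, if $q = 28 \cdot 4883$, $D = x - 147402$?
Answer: $747520$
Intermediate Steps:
$x = 1031646$ ($x = \left(-6\right) \left(-171941\right) = 1031646$)
$D = 884244$ ($D = 1031646 - 147402 = 884244$)
$q = 136724$
$D - q = 884244 - 136724 = 747520$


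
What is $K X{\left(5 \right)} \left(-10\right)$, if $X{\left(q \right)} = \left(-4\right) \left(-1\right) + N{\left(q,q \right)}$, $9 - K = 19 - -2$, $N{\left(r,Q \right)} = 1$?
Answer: $600$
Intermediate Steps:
$K = -12$ ($K = 9 - \left(19 - -2\right) = 9 - \left(19 + 2\right) = 9 - 21 = -12$)
$X{\left(q \right)} = 5$ ($X{\left(q \right)} = \left(-4\right) \left(-1\right) + 1 = 4 + 1 = 5$)
$K X{\left(5 \right)} \left(-10\right) = \left(-12\right) 5 \left(-10\right) = \left(-60\right) \left(-10\right) = 600$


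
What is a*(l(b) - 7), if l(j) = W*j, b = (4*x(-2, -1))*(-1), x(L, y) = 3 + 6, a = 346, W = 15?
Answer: -189262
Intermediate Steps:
x(L, y) = 9
b = -36 (b = (4*9)*(-1) = 36*(-1) = -36)
l(j) = 15*j
a*(l(b) - 7) = 346*(15*(-36) - 7) = 346*(-540 - 7) = 346*(-547) = -189262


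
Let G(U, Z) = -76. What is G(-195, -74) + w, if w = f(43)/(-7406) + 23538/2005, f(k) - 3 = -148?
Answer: -953913127/14849030 ≈ -64.241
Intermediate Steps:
f(k) = -145 (f(k) = 3 - 148 = -145)
w = 174613153/14849030 (w = -145/(-7406) + 23538/2005 = -145*(-1/7406) + 23538*(1/2005) = 145/7406 + 23538/2005 = 174613153/14849030 ≈ 11.759)
G(-195, -74) + w = -76 + 174613153/14849030 = -953913127/14849030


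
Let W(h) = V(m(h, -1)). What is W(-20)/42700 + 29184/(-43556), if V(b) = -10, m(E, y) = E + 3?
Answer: -31164809/46496030 ≈ -0.67027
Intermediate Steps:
m(E, y) = 3 + E
W(h) = -10
W(-20)/42700 + 29184/(-43556) = -10/42700 + 29184/(-43556) = -10*1/42700 + 29184*(-1/43556) = -1/4270 - 7296/10889 = -31164809/46496030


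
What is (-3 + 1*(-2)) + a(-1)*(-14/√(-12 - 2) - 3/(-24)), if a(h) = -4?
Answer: -11/2 - 4*I*√14 ≈ -5.5 - 14.967*I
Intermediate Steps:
(-3 + 1*(-2)) + a(-1)*(-14/√(-12 - 2) - 3/(-24)) = (-3 + 1*(-2)) - 4*(-14/√(-12 - 2) - 3/(-24)) = (-3 - 2) - 4*(-14*(-I*√14/14) - 3*(-1/24)) = -5 - 4*(-14*(-I*√14/14) + ⅛) = -5 - 4*(-(-1)*I*√14 + ⅛) = -5 - 4*(I*√14 + ⅛) = -5 - 4*(⅛ + I*√14) = -5 + (-½ - 4*I*√14) = -11/2 - 4*I*√14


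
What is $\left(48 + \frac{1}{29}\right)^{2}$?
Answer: $\frac{1940449}{841} \approx 2307.3$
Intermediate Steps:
$\left(48 + \frac{1}{29}\right)^{2} = \left(\frac{1393}{29}\right)^{2} = \frac{1940449}{841}$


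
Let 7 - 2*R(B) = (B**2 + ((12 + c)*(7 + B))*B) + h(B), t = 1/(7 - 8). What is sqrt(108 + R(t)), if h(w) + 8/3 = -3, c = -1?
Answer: sqrt(5286)/6 ≈ 12.117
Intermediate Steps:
h(w) = -17/3 (h(w) = -8/3 - 3 = -17/3)
t = -1 (t = 1/(-1) = -1)
R(B) = 19/3 - B**2/2 - B*(77 + 11*B)/2 (R(B) = 7/2 - ((B**2 + ((12 - 1)*(7 + B))*B) - 17/3)/2 = 7/2 - ((B**2 + (11*(7 + B))*B) - 17/3)/2 = 7/2 - ((B**2 + (77 + 11*B)*B) - 17/3)/2 = 7/2 - ((B**2 + B*(77 + 11*B)) - 17/3)/2 = 7/2 - (-17/3 + B**2 + B*(77 + 11*B))/2 = 7/2 + (17/6 - B**2/2 - B*(77 + 11*B)/2) = 19/3 - B**2/2 - B*(77 + 11*B)/2)
sqrt(108 + R(t)) = sqrt(108 + (19/3 - 6*(-1)**2 - 77/2*(-1))) = sqrt(108 + (19/3 - 6*1 + 77/2)) = sqrt(108 + (19/3 - 6 + 77/2)) = sqrt(108 + 233/6) = sqrt(881/6) = sqrt(5286)/6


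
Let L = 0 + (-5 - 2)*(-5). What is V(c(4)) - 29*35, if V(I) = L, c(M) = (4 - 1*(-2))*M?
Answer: -980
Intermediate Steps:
c(M) = 6*M (c(M) = (4 + 2)*M = 6*M)
L = 35 (L = 0 - 7*(-5) = 0 + 35 = 35)
V(I) = 35
V(c(4)) - 29*35 = 35 - 29*35 = 35 - 1015 = -980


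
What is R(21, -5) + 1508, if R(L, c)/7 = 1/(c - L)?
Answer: 39201/26 ≈ 1507.7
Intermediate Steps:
R(L, c) = 7/(c - L)
R(21, -5) + 1508 = 7/(-5 - 1*21) + 1508 = 7/(-5 - 21) + 1508 = 7/(-26) + 1508 = 7*(-1/26) + 1508 = -7/26 + 1508 = 39201/26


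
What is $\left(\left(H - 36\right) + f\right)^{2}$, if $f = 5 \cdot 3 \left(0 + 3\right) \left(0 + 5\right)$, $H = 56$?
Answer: $60025$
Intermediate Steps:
$f = 225$ ($f = 15 \cdot 3 \cdot 5 = 15 \cdot 15 = 225$)
$\left(\left(H - 36\right) + f\right)^{2} = \left(\left(56 - 36\right) + 225\right)^{2} = \left(20 + 225\right)^{2} = 245^{2} = 60025$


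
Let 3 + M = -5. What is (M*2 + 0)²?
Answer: 256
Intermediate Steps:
M = -8 (M = -3 - 5 = -8)
(M*2 + 0)² = (-8*2 + 0)² = (-16 + 0)² = (-16)² = 256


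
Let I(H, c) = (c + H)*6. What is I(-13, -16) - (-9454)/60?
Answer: -493/30 ≈ -16.433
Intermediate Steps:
I(H, c) = 6*H + 6*c (I(H, c) = (H + c)*6 = 6*H + 6*c)
I(-13, -16) - (-9454)/60 = (6*(-13) + 6*(-16)) - (-9454)/60 = (-78 - 96) - (-9454)/60 = -174 - 326*(-29/60) = -174 + 4727/30 = -493/30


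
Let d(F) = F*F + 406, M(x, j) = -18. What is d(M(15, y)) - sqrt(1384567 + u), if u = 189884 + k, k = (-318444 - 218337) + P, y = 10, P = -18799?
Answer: 730 - sqrt(1018871) ≈ -279.39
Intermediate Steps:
k = -555580 (k = (-318444 - 218337) - 18799 = -536781 - 18799 = -555580)
d(F) = 406 + F**2 (d(F) = F**2 + 406 = 406 + F**2)
u = -365696 (u = 189884 - 555580 = -365696)
d(M(15, y)) - sqrt(1384567 + u) = (406 + (-18)**2) - sqrt(1384567 - 365696) = (406 + 324) - sqrt(1018871) = 730 - sqrt(1018871)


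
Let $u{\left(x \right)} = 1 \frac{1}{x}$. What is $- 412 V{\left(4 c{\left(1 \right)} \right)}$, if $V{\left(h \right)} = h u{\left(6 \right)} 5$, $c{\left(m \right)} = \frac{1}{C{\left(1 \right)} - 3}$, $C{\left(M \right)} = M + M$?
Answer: $\frac{4120}{3} \approx 1373.3$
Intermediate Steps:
$C{\left(M \right)} = 2 M$
$c{\left(m \right)} = -1$ ($c{\left(m \right)} = \frac{1}{2 \cdot 1 - 3} = \frac{1}{2 - 3} = \frac{1}{-1} = -1$)
$u{\left(x \right)} = \frac{1}{x}$
$V{\left(h \right)} = \frac{5 h}{6}$ ($V{\left(h \right)} = \frac{h}{6} \cdot 5 = \frac{5 h}{6}$)
$- 412 V{\left(4 c{\left(1 \right)} \right)} = - 412 \frac{5 \cdot 4 \left(-1\right)}{6} = - 412 \cdot \frac{5}{6} \left(-4\right) = \left(-412\right) \left(- \frac{10}{3}\right) = \frac{4120}{3}$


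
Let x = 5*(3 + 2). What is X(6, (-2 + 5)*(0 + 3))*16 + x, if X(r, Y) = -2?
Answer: -7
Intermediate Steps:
x = 25 (x = 5*5 = 25)
X(6, (-2 + 5)*(0 + 3))*16 + x = -2*16 + 25 = -32 + 25 = -7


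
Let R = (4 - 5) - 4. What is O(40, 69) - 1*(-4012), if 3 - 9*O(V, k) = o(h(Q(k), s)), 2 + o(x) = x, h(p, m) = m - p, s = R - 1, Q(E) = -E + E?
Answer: 36119/9 ≈ 4013.2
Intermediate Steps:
Q(E) = 0
R = -5 (R = -1 - 4 = -5)
s = -6 (s = -5 - 1 = -6)
o(x) = -2 + x
O(V, k) = 11/9 (O(V, k) = ⅓ - (-2 + (-6 - 1*0))/9 = ⅓ - (-2 + (-6 + 0))/9 = ⅓ - (-2 - 6)/9 = ⅓ - ⅑*(-8) = ⅓ + 8/9 = 11/9)
O(40, 69) - 1*(-4012) = 11/9 - 1*(-4012) = 11/9 + 4012 = 36119/9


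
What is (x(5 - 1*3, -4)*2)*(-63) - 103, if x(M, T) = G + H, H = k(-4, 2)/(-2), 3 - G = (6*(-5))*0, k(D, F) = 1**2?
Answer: -418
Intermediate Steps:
k(D, F) = 1
G = 3 (G = 3 - 6*(-5)*0 = 3 - (-30)*0 = 3 - 1*0 = 3 + 0 = 3)
H = -1/2 (H = 1/(-2) = 1*(-1/2) = -1/2 ≈ -0.50000)
x(M, T) = 5/2 (x(M, T) = 3 - 1/2 = 5/2)
(x(5 - 1*3, -4)*2)*(-63) - 103 = ((5/2)*2)*(-63) - 103 = 5*(-63) - 103 = -315 - 103 = -418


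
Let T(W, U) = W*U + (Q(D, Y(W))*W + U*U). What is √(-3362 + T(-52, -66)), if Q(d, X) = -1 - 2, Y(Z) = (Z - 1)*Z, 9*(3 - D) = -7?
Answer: √4582 ≈ 67.690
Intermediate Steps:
D = 34/9 (D = 3 - ⅑*(-7) = 3 + 7/9 = 34/9 ≈ 3.7778)
Y(Z) = Z*(-1 + Z) (Y(Z) = (-1 + Z)*Z = Z*(-1 + Z))
Q(d, X) = -3
T(W, U) = U² - 3*W + U*W (T(W, U) = W*U + (-3*W + U*U) = U*W + (-3*W + U²) = U*W + (U² - 3*W) = U² - 3*W + U*W)
√(-3362 + T(-52, -66)) = √(-3362 + ((-66)² - 3*(-52) - 66*(-52))) = √(-3362 + (4356 + 156 + 3432)) = √(-3362 + 7944) = √4582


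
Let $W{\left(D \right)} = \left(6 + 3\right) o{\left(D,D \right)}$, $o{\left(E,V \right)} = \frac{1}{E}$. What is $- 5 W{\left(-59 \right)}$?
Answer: $\frac{45}{59} \approx 0.76271$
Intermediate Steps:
$W{\left(D \right)} = \frac{9}{D}$ ($W{\left(D \right)} = \frac{6 + 3}{D} = \frac{9}{D}$)
$- 5 W{\left(-59 \right)} = - 5 \frac{9}{-59} = - 5 \cdot 9 \left(- \frac{1}{59}\right) = \left(-5\right) \left(- \frac{9}{59}\right) = \frac{45}{59}$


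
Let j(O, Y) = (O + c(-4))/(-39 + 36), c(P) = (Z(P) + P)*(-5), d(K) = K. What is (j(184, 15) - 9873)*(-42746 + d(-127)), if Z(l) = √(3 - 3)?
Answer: 426200493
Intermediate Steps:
Z(l) = 0 (Z(l) = √0 = 0)
c(P) = -5*P (c(P) = (0 + P)*(-5) = P*(-5) = -5*P)
j(O, Y) = -20/3 - O/3 (j(O, Y) = (O - 5*(-4))/(-39 + 36) = (O + 20)/(-3) = (20 + O)*(-⅓) = -20/3 - O/3)
(j(184, 15) - 9873)*(-42746 + d(-127)) = ((-20/3 - ⅓*184) - 9873)*(-42746 - 127) = ((-20/3 - 184/3) - 9873)*(-42873) = (-68 - 9873)*(-42873) = -9941*(-42873) = 426200493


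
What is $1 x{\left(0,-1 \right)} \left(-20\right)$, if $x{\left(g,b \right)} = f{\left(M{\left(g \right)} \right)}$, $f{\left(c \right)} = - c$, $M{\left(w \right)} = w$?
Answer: $0$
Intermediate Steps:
$x{\left(g,b \right)} = - g$
$1 x{\left(0,-1 \right)} \left(-20\right) = 1 \left(\left(-1\right) 0\right) \left(-20\right) = 1 \cdot 0 \left(-20\right) = 0 \left(-20\right) = 0$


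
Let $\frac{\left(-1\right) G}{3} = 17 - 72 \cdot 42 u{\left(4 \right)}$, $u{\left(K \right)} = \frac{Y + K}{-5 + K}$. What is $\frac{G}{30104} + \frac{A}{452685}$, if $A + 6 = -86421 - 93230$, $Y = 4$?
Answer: $- \frac{38285547823}{13627629240} \approx -2.8094$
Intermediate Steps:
$A = -179657$ ($A = -6 - 179651 = -179657$)
$u{\left(K \right)} = \frac{4 + K}{-5 + K}$
$G = -72627$ ($G = - 3 \left(17 - 72 \cdot 42 \frac{4 + 4}{-5 + 4}\right) = - 3 \left(17 - 72 \cdot 42 \frac{1}{-1} \cdot 8\right) = - 3 \left(17 - 72 \cdot 42 \left(\left(-1\right) 8\right)\right) = - 3 \left(17 - 72 \cdot 42 \left(-8\right)\right) = - 3 \left(17 - -24192\right) = - 3 \left(17 + 24192\right) = \left(-3\right) 24209 = -72627$)
$\frac{G}{30104} + \frac{A}{452685} = - \frac{72627}{30104} - \frac{179657}{452685} = - \frac{38285547823}{13627629240}$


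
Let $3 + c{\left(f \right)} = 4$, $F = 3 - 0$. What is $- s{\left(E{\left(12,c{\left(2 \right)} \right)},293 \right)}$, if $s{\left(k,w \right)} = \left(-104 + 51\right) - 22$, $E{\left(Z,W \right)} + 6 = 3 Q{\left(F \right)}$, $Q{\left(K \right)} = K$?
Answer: $75$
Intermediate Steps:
$F = 3$ ($F = 3 + 0 = 3$)
$c{\left(f \right)} = 1$ ($c{\left(f \right)} = -3 + 4 = 1$)
$E{\left(Z,W \right)} = 3$ ($E{\left(Z,W \right)} = -6 + 3 \cdot 3 = -6 + 9 = 3$)
$s{\left(k,w \right)} = -75$ ($s{\left(k,w \right)} = -53 - 22 = -75$)
$- s{\left(E{\left(12,c{\left(2 \right)} \right)},293 \right)} = \left(-1\right) \left(-75\right) = 75$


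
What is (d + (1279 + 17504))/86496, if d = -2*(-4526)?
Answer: 27835/86496 ≈ 0.32181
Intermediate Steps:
d = 9052
(d + (1279 + 17504))/86496 = (9052 + (1279 + 17504))/86496 = (9052 + 18783)*(1/86496) = 27835*(1/86496) = 27835/86496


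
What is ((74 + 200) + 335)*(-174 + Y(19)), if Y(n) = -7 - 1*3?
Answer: -112056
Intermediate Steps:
Y(n) = -10 (Y(n) = -7 - 3 = -10)
((74 + 200) + 335)*(-174 + Y(19)) = ((74 + 200) + 335)*(-174 - 10) = (274 + 335)*(-184) = 609*(-184) = -112056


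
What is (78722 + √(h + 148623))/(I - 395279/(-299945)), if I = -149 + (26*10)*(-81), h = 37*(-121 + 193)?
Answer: -11806135145/3180569113 - 299945*√151287/6361138226 ≈ -3.7303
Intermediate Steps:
h = 2664 (h = 37*72 = 2664)
I = -21209 (I = -149 + 260*(-81) = -149 - 21060 = -21209)
(78722 + √(h + 148623))/(I - 395279/(-299945)) = (78722 + √(2664 + 148623))/(-21209 - 395279/(-299945)) = (78722 + √151287)/(-21209 - 395279*(-1/299945)) = (78722 + √151287)/(-21209 + 395279/299945) = (78722 + √151287)/(-6361138226/299945) = (78722 + √151287)*(-299945/6361138226) = -11806135145/3180569113 - 299945*√151287/6361138226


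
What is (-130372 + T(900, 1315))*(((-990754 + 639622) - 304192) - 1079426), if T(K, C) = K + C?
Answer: 222320355750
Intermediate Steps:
T(K, C) = C + K
(-130372 + T(900, 1315))*(((-990754 + 639622) - 304192) - 1079426) = (-130372 + (1315 + 900))*(((-990754 + 639622) - 304192) - 1079426) = (-130372 + 2215)*((-351132 - 304192) - 1079426) = -128157*(-655324 - 1079426) = -128157*(-1734750) = 222320355750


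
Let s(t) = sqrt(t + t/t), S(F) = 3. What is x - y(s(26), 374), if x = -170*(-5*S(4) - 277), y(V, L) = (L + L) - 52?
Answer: 48944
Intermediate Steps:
s(t) = sqrt(1 + t) (s(t) = sqrt(t + 1) = sqrt(1 + t))
y(V, L) = -52 + 2*L (y(V, L) = 2*L - 52 = -52 + 2*L)
x = 49640 (x = -170*(-5*3 - 277) = -170*(-15 - 277) = -170*(-292) = 49640)
x - y(s(26), 374) = 49640 - (-52 + 2*374) = 49640 - (-52 + 748) = 49640 - 1*696 = 49640 - 696 = 48944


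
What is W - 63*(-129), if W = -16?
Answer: 8111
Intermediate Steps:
W - 63*(-129) = -16 - 63*(-129) = -16 + 8127 = 8111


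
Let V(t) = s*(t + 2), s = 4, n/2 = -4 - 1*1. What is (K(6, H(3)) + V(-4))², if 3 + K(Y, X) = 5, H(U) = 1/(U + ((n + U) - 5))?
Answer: 36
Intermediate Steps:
n = -10 (n = 2*(-4 - 1*1) = 2*(-4 - 1) = 2*(-5) = -10)
H(U) = 1/(-15 + 2*U) (H(U) = 1/(U + ((-10 + U) - 5)) = 1/(U + (-15 + U)) = 1/(-15 + 2*U))
K(Y, X) = 2 (K(Y, X) = -3 + 5 = 2)
V(t) = 8 + 4*t (V(t) = 4*(t + 2) = 4*(2 + t) = 8 + 4*t)
(K(6, H(3)) + V(-4))² = (2 + (8 + 4*(-4)))² = (2 + (8 - 16))² = (2 - 8)² = (-6)² = 36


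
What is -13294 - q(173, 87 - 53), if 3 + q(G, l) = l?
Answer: -13325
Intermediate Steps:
q(G, l) = -3 + l
-13294 - q(173, 87 - 53) = -13294 - (-3 + (87 - 53)) = -13294 - (-3 + 34) = -13294 - 1*31 = -13294 - 31 = -13325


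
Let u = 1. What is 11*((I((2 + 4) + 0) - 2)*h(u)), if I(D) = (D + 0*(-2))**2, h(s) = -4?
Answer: -1496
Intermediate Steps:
I(D) = D**2 (I(D) = (D + 0)**2 = D**2)
11*((I((2 + 4) + 0) - 2)*h(u)) = 11*((((2 + 4) + 0)**2 - 2)*(-4)) = 11*(((6 + 0)**2 - 2)*(-4)) = 11*((6**2 - 2)*(-4)) = 11*((36 - 2)*(-4)) = 11*(34*(-4)) = 11*(-136) = -1496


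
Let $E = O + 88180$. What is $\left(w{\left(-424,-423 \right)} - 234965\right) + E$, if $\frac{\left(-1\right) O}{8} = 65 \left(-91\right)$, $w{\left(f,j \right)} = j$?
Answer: $-99888$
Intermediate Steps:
$O = 47320$ ($O = - 8 \cdot 65 \left(-91\right) = \left(-8\right) \left(-5915\right) = 47320$)
$E = 135500$ ($E = 47320 + 88180 = 135500$)
$\left(w{\left(-424,-423 \right)} - 234965\right) + E = \left(-423 - 234965\right) + 135500 = -235388 + 135500 = -99888$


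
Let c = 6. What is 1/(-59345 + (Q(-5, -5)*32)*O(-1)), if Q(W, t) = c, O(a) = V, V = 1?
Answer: -1/59153 ≈ -1.6905e-5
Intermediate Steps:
O(a) = 1
Q(W, t) = 6
1/(-59345 + (Q(-5, -5)*32)*O(-1)) = 1/(-59345 + (6*32)*1) = 1/(-59345 + 192*1) = 1/(-59345 + 192) = 1/(-59153) = -1/59153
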